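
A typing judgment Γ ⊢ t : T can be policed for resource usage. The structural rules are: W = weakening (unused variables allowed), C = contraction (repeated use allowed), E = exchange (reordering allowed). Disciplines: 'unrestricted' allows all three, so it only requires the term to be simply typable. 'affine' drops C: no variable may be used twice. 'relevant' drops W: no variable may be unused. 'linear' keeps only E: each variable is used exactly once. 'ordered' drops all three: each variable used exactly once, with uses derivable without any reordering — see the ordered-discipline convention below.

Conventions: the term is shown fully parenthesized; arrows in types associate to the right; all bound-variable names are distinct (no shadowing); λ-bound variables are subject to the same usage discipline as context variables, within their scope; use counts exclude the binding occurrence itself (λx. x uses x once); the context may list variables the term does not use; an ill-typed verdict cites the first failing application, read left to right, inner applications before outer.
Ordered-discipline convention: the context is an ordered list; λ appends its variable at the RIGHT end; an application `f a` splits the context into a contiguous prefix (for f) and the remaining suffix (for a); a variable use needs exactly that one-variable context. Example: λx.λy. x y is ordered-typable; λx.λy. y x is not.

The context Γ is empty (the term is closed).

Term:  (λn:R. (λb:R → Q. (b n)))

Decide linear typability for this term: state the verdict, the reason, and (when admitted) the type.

yes — exactly-once usage across n, b; term : R → (R → Q) → Q
usage: n [bound]: 1, b [bound]: 1
uses in reading order: b, n
typing: well-typed at R → (R → Q) → Q
summary: ordered ✗ · linear ✓ · affine ✓ · relevant ✓ · unrestricted ✓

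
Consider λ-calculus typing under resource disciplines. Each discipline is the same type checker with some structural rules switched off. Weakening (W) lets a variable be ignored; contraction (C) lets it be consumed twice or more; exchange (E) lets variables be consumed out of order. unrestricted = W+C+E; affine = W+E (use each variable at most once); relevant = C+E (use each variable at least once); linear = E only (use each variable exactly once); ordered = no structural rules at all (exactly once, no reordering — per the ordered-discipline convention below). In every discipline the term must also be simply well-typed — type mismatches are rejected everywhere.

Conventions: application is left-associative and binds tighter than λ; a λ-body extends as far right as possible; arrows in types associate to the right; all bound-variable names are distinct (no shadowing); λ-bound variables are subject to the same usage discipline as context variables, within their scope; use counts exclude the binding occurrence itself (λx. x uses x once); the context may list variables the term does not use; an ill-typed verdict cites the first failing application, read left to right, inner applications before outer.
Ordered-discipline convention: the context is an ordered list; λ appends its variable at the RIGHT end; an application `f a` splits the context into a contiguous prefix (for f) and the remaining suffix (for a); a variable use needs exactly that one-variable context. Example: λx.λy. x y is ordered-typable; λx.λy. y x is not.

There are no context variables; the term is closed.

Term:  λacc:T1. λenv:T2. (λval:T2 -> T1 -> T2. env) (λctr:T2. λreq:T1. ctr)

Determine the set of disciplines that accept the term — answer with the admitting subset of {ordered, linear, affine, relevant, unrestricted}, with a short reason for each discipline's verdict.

admitted by: affine, unrestricted
variable uses: acc (λ-bound): 0, env (λ-bound): 1, val (λ-bound): 0, ctr (λ-bound): 1, req (λ-bound): 0
order of uses: env, ctr
typing: well-typed — term : T1 -> T2 -> T2
ordered: ✗, acc, val, req left unused
linear: ✗, acc, val, req left unused
affine: ✓, acc, env, val, ctr, req: no repeats, contraction unneeded
relevant: ✗, acc, val, req left unused
unrestricted: ✓, simply typable at T1 -> T2 -> T2; W, C, E all held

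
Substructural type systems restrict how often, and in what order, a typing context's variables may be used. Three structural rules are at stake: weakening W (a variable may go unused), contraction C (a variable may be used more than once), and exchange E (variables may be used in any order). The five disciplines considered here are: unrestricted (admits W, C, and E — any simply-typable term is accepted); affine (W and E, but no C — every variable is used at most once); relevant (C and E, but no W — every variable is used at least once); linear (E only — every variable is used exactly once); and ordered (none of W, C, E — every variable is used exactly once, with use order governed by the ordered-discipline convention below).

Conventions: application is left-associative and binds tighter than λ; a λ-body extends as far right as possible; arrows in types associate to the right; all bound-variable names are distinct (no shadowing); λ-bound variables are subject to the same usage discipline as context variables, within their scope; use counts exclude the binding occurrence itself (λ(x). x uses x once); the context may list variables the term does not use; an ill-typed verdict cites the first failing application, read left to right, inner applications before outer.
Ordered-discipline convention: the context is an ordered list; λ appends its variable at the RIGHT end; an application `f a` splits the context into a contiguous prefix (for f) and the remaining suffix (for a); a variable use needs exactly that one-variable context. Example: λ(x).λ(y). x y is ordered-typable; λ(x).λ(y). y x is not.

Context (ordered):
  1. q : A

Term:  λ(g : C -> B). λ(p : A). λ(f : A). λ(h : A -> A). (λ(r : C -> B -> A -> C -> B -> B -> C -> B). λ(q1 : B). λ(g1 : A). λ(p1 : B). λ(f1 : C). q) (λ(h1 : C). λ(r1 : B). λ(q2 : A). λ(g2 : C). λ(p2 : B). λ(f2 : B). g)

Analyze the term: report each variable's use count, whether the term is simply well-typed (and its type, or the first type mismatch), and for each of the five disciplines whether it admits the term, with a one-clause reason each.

usage: q=1, g [bound]=1, p [bound]=0, f [bound]=0, h [bound]=0, r [bound]=0, q1 [bound]=0, g1 [bound]=0, p1 [bound]=0, f1 [bound]=0, h1 [bound]=0, r1 [bound]=0, q2 [bound]=0, g2 [bound]=0, p2 [bound]=0, f2 [bound]=0
uses in reading order: q, g
typing: well-typed at (C -> B) -> A -> A -> (A -> A) -> B -> A -> B -> C -> A
ordered ✗ (needs weakening: p, f, h, r, q1, g1, p1, f1, h1, r1, q2, g2, p2, f2 unused)
linear ✗ (needs weakening: p, f, h, r, q1, g1, p1, f1, h1, r1, q2, g2, p2, f2 unused)
affine ✓ (at most one use each (q, g, p, f, h, r, q1, g1, p1, f1, h1, r1, q2, g2, p2, f2))
relevant ✗ (needs weakening: p, f, h, r, q1, g1, p1, f1, h1, r1, q2, g2, p2, f2 unused)
unrestricted ✓ (typability at (C -> B) -> A -> A -> (A -> A) -> B -> A -> B -> C -> A is all that's needed)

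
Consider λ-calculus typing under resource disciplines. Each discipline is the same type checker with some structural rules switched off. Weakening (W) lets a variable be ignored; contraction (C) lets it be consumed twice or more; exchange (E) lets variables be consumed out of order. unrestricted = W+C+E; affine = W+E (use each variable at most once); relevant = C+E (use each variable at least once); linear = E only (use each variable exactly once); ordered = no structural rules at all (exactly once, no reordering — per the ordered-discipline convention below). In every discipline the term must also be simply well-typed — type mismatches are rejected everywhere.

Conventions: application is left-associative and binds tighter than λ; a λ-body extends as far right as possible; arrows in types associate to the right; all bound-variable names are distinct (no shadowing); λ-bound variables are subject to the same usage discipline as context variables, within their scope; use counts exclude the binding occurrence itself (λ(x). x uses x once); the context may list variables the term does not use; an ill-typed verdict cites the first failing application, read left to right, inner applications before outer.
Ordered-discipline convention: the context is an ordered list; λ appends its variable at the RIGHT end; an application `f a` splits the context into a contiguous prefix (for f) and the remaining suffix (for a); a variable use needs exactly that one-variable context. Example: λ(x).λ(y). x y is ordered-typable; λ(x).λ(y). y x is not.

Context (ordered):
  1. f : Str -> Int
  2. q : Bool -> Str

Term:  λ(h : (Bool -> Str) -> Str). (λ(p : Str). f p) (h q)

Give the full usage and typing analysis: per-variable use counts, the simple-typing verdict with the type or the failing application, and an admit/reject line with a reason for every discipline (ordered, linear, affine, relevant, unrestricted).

counts: f=1; q=1; h (bound)=1; p (bound)=1
use order (left to right): f, p, h, q
typing: well-typed at ((Bool -> Str) -> Str) -> Int
ordered ✗ (needs exchange: uses follow f, p, h, q)
linear ✓ (single use per variable (f, q, h, p))
affine ✓ (none of f, q, h, p used more than once)
relevant ✓ (none of f, q, h, p goes unused)
unrestricted ✓ (well-typed at ((Bool -> Str) -> Str) -> Int; no restrictions here)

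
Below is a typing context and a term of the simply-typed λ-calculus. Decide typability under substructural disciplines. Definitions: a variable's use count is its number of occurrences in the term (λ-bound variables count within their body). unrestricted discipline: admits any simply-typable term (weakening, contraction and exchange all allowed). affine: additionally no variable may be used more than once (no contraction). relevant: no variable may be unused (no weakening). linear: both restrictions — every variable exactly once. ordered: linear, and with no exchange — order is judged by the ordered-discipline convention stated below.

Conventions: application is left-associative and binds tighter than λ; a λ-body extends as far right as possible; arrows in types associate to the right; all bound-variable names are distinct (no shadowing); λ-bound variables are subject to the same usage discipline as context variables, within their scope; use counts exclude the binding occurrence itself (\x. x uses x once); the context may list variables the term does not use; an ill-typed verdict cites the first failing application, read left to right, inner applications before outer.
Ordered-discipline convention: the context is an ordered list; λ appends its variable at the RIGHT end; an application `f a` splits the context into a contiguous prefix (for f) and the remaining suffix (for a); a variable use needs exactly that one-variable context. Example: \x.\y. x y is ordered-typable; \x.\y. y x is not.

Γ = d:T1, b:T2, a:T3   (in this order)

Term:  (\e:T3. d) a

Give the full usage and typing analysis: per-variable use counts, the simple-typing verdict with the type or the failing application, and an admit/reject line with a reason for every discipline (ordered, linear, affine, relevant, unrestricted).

counts: d: 1×; b: 0×; a: 1×; e (λ-bound): 0×
left-to-right use order: d, a
typing: the term checks, with type T1
ordered: ✗ — needs weakening: b, e unused
linear: ✗ — needs weakening: b, e unused
affine: ✓ — no duplicate uses among d, b, a, e
relevant: ✗ — needs weakening: b, e unused
unrestricted: ✓ — typability at T1 is all that's needed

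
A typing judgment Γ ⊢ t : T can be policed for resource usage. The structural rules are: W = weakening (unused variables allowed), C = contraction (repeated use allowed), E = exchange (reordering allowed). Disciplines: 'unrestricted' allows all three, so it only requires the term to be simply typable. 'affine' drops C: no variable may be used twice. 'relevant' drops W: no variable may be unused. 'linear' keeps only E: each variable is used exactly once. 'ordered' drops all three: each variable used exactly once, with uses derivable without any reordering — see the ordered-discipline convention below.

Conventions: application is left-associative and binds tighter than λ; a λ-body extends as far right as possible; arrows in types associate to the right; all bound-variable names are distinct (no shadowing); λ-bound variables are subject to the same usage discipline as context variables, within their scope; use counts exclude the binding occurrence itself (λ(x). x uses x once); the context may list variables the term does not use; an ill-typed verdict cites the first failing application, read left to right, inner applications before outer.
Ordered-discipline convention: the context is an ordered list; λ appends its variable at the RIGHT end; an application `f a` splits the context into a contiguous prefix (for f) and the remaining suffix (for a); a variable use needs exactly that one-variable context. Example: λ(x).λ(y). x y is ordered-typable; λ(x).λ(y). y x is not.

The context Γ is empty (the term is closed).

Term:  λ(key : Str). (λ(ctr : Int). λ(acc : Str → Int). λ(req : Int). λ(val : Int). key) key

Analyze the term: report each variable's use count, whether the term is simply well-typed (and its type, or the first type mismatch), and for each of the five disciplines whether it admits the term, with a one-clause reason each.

use counts: key (λ-bound) ×2; ctr (λ-bound) ×0; acc (λ-bound) ×0; req (λ-bound) ×0; val (λ-bound) ×0
left-to-right use order: key, key
typing: ill-typed: an application expects Int but receives Str
ordered: ✗ — a type mismatch blocks all five
linear: ✗ — the type mismatch rejects it
affine: ✗ — not simply typable
relevant: ✗ — fails simple typing
unrestricted: ✗ — a type mismatch blocks all five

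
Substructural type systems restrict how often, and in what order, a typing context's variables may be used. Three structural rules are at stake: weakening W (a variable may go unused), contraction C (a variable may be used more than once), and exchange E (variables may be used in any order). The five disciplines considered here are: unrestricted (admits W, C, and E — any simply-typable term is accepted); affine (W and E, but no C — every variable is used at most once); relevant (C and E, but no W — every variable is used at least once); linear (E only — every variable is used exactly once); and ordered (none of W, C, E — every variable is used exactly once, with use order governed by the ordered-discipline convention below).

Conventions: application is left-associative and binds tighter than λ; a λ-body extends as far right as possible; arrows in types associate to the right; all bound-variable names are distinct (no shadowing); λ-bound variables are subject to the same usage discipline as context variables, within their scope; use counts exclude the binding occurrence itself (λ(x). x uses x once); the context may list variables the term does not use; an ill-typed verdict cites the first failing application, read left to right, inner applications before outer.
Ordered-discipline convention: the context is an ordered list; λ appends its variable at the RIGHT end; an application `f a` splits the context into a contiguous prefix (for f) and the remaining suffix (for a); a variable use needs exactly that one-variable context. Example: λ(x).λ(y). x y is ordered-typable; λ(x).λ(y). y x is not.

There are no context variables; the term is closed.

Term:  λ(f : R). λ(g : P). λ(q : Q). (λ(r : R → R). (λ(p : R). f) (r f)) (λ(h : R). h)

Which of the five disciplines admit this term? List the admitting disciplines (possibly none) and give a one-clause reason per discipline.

admitted by: unrestricted
counts: f (bound) ×2, g (bound) ×0, q (bound) ×0, r (bound) ×1, p (bound) ×0, h (bound) ×1
left-to-right use order: f, r, f, h
typing: well-typed — term : R → P → Q → R
ordered: ✗ — needs contraction — f ×2; unused: g, q, p — weakening required
linear: ✗ — needs contraction — f ×2; unused: g, q, p — weakening required
affine: ✗ — needs contraction — f ×2
relevant: ✗ — unused: g, q, p — weakening required
unrestricted: ✓ — well-typed at R → P → Q → R; no restrictions here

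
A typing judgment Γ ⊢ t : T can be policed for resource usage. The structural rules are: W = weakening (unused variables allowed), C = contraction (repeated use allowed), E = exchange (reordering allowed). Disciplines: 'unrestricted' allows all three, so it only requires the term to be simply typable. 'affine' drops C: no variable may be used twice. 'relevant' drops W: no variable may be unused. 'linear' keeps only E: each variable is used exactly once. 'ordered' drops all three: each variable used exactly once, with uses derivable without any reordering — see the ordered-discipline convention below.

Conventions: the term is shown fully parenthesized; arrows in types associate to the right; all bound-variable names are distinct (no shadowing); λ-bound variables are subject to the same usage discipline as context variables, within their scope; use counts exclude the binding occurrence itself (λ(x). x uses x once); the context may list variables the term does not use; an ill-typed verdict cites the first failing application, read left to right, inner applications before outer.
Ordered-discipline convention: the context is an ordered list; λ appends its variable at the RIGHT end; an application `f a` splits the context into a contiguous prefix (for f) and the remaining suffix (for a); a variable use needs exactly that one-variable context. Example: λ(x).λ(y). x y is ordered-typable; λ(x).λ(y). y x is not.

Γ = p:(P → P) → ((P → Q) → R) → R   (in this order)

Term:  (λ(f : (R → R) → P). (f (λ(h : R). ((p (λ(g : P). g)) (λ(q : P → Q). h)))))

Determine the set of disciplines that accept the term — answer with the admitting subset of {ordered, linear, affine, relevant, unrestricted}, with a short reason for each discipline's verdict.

admitting disciplines: affine, unrestricted
usage: p: 1, f (λ-bound): 1, h (λ-bound): 1, g (λ-bound): 1, q (λ-bound): 0
order of uses: f, p, g, h
typing: the term checks, with type ((R → R) → P) → P
ordered ✗ (unused: q — weakening required)
linear ✗ (unused: q — weakening required)
affine ✓ (at most one use each (p, f, h, g, q))
relevant ✗ (unused: q — weakening required)
unrestricted ✓ (simply typable at ((R → R) → P) → P; W, C, E all held)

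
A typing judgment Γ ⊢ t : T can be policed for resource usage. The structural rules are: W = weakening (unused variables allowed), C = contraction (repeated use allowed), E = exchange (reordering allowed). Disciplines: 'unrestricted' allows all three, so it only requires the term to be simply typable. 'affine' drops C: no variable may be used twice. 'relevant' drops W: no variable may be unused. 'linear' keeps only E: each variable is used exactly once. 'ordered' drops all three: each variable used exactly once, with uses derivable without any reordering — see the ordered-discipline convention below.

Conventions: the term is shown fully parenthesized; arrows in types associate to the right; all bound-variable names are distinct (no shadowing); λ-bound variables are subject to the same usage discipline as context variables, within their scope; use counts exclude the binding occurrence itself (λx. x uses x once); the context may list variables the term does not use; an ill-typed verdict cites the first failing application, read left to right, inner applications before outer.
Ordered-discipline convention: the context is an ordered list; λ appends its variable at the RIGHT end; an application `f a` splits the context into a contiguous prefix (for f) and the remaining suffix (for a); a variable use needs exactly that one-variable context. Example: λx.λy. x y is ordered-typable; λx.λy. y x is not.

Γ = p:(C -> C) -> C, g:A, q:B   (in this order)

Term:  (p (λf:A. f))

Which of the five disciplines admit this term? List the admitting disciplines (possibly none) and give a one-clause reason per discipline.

admitted in: none
use counts: p: 1, g: 0, q: 0, f [bound]: 1
left-to-right use order: p, f
typing: ill-typed: an argument A -> A mismatches the expected C -> C
ordered ✗ (fails simple typing)
linear ✗ (a type mismatch blocks all five)
affine ✗ (the type mismatch rejects it)
relevant ✗ (not simply typable)
unrestricted ✗ (fails simple typing)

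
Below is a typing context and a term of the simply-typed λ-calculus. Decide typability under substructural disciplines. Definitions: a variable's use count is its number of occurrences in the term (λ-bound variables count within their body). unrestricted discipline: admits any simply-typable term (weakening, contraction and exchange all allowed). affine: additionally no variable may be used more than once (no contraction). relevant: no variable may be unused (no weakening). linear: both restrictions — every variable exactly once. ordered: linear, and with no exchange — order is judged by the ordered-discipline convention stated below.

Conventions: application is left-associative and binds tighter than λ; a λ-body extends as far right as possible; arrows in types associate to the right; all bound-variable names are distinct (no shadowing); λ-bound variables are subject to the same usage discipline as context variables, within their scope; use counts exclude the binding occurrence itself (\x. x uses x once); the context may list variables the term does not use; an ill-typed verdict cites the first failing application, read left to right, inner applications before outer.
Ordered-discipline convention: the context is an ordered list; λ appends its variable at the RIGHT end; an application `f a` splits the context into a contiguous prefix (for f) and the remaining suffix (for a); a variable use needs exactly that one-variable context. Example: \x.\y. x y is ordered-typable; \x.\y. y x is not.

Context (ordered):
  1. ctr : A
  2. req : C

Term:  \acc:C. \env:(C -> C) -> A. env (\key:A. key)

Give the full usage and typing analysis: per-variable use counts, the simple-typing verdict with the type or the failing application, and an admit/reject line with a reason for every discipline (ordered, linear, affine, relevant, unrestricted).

use counts: ctr ×0, req ×0, acc (λ-bound) ×0, env (λ-bound) ×1, key (λ-bound) ×1
use order (left to right): env, key
typing: ill-typed: an argument A -> A mismatches the expected C -> C
ordered: ✗ — fails simple typing
linear: ✗ — a type mismatch blocks all five
affine: ✗ — the type mismatch rejects it
relevant: ✗ — not simply typable
unrestricted: ✗ — fails simple typing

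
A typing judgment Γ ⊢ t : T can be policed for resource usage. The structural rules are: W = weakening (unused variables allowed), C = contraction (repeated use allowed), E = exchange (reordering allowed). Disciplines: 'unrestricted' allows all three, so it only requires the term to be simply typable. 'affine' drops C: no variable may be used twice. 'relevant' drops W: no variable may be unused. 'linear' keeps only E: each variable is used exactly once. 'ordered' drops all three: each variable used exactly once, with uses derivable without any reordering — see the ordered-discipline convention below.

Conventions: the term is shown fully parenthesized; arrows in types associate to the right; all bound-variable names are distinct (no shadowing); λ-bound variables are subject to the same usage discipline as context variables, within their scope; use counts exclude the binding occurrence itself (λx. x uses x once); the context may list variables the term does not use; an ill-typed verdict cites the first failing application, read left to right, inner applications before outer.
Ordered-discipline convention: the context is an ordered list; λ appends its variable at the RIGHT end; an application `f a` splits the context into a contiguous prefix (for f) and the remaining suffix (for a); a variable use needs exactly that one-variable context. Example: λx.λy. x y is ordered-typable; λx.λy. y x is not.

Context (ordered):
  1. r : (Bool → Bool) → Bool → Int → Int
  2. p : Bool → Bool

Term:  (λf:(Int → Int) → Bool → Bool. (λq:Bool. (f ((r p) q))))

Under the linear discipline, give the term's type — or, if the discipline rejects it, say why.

term : ((Int → Int) → Bool → Bool) → Bool → Bool → Bool
use counts: r: 1×; p: 1×; f [bound]: 1×; q [bound]: 1×
use order (left to right): f, r, p, q
typing: the term checks, with type ((Int → Int) → Bool → Bool) → Bool → Bool → Bool
summary: ordered ✗, linear ✓, affine ✓, relevant ✓, unrestricted ✓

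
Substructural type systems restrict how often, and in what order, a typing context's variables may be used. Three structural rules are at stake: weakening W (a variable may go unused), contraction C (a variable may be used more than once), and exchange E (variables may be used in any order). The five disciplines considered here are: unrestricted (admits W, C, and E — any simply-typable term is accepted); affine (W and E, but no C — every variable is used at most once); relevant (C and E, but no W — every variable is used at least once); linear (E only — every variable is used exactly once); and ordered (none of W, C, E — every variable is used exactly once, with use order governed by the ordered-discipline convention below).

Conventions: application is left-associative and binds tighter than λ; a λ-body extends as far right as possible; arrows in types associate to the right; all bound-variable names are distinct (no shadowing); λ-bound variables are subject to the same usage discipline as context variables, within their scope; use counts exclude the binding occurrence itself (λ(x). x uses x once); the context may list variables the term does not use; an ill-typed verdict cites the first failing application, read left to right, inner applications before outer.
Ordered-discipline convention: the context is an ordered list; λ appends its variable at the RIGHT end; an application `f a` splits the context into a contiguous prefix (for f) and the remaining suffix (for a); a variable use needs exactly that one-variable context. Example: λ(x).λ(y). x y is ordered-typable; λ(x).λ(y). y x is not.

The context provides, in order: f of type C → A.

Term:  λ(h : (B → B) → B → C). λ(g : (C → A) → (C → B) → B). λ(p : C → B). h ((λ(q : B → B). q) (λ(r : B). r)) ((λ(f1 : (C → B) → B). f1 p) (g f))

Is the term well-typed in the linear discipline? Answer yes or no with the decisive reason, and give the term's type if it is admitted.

yes — exactly-once usage across f, h, g, p, q, r, f1; term : ((B → B) → B → C) → ((C → A) → (C → B) → B) → (C → B) → C
usage: f: 1×, h (bound): 1×, g (bound): 1×, p (bound): 1×, q (bound): 1×, r (bound): 1×, f1 (bound): 1×
uses in reading order: h, q, r, f1, p, g, f
typing: well-typed — term : ((B → B) → B → C) → ((C → A) → (C → B) → B) → (C → B) → C
all disciplines: ordered ✗, linear ✓, affine ✓, relevant ✓, unrestricted ✓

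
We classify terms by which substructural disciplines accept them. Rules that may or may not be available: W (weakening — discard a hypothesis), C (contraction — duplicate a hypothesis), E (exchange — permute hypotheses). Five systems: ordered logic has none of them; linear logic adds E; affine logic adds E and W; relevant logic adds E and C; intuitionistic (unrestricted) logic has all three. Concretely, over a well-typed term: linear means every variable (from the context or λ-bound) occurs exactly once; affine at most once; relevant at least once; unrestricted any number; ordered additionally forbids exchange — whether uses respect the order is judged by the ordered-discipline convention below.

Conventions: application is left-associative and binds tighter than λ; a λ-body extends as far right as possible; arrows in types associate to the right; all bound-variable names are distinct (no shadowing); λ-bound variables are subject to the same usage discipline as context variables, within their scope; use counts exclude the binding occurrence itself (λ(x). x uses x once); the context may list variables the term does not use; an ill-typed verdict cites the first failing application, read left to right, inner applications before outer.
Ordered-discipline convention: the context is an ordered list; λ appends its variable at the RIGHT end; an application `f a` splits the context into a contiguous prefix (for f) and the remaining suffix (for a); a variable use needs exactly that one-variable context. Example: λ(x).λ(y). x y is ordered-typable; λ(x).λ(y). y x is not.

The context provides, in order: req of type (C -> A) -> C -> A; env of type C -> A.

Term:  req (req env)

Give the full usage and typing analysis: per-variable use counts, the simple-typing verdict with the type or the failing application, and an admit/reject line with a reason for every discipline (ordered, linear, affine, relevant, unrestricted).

usage: req: 2×; env: 1×
order of uses: req, req, env
typing: the term checks, with type C -> A
ordered ✗ (req ×2 used more than once (contraction))
linear ✗ (req ×2 used more than once (contraction))
affine ✗ (req ×2 used more than once (contraction))
relevant ✓ (every one of req, env appears)
unrestricted ✓ (well-typed at C -> A; no restrictions here)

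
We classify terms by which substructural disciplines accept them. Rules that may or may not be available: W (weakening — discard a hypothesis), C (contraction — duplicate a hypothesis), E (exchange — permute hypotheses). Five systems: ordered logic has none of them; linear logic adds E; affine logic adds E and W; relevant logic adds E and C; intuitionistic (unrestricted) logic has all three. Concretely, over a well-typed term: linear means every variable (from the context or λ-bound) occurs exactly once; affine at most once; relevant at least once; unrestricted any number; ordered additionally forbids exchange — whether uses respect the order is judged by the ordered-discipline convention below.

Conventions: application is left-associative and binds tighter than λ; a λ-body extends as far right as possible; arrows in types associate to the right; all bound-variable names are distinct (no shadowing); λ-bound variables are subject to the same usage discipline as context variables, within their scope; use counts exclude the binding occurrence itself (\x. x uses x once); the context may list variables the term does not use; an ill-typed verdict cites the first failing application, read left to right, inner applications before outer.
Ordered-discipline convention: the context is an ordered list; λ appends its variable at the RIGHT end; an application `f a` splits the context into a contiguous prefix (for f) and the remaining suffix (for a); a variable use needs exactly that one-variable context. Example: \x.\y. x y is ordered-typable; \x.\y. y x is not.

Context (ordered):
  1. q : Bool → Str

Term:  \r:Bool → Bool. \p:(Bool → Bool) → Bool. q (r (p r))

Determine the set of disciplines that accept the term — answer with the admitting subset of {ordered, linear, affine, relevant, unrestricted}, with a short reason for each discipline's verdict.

admitting disciplines: relevant, unrestricted
use counts: q: 1×; r [bound]: 2×; p [bound]: 1×
left-to-right use order: q, r, p, r
typing: well-typed at (Bool → Bool) → ((Bool → Bool) → Bool) → Str
ordered: ✗ — r ×2 used more than once (contraction)
linear: ✗ — r ×2 used more than once (contraction)
affine: ✗ — r ×2 used more than once (contraction)
relevant: ✓ — none of q, r, p goes unused
unrestricted: ✓ — typability at (Bool → Bool) → ((Bool → Bool) → Bool) → Str is all that's needed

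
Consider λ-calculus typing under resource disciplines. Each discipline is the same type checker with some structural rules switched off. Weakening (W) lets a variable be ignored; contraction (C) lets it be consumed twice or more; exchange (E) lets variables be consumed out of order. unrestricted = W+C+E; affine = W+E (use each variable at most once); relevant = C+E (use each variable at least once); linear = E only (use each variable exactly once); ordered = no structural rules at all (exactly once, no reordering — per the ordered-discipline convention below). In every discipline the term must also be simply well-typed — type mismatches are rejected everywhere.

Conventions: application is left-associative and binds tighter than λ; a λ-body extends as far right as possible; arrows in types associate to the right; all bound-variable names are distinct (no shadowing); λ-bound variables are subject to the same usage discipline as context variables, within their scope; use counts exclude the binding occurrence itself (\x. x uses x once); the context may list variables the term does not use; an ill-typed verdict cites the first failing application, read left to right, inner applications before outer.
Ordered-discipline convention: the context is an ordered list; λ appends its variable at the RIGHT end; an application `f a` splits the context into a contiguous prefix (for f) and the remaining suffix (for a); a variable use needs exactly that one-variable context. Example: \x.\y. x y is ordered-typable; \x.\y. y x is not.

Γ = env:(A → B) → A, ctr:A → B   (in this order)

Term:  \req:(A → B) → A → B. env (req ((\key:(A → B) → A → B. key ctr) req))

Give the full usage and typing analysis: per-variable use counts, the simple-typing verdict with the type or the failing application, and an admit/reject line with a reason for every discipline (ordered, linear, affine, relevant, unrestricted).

use counts: env=1; ctr=1; req [bound]=2; key [bound]=1
left-to-right use order: env, req, key, ctr, req
typing: well-typed — term : ((A → B) → A → B) → A
ordered: ✗ — needs contraction — req ×2
linear: ✗ — needs contraction — req ×2
affine: ✗ — needs contraction — req ×2
relevant: ✓ — at least one use each (env, ctr, req, key)
unrestricted: ✓ — type-checks (((A → B) → A → B) → A) and nothing is barred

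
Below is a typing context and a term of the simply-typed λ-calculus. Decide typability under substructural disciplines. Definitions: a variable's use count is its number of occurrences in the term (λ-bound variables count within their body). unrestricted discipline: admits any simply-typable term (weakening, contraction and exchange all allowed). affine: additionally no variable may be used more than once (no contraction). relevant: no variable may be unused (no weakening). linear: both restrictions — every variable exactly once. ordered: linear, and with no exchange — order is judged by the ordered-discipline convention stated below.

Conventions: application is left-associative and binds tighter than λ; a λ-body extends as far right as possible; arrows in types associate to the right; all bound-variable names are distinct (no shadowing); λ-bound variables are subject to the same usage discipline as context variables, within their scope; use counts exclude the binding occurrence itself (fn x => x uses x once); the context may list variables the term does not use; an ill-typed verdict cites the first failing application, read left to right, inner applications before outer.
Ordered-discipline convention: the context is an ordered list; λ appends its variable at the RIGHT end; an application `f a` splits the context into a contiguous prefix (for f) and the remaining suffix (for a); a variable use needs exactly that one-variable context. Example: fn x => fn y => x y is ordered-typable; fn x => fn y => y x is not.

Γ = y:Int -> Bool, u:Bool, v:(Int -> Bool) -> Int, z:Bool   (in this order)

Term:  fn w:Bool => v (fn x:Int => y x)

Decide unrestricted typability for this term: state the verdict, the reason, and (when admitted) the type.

yes — well-typed at Bool -> Int; no restrictions here; term : Bool -> Int
counts: y: 1; u: 0; v: 1; z: 0; w [bound]: 0; x [bound]: 1
order of uses: v, y, x
typing: well-typed — term : Bool -> Int
all disciplines: ordered ✗; linear ✗; affine ✓; relevant ✗; unrestricted ✓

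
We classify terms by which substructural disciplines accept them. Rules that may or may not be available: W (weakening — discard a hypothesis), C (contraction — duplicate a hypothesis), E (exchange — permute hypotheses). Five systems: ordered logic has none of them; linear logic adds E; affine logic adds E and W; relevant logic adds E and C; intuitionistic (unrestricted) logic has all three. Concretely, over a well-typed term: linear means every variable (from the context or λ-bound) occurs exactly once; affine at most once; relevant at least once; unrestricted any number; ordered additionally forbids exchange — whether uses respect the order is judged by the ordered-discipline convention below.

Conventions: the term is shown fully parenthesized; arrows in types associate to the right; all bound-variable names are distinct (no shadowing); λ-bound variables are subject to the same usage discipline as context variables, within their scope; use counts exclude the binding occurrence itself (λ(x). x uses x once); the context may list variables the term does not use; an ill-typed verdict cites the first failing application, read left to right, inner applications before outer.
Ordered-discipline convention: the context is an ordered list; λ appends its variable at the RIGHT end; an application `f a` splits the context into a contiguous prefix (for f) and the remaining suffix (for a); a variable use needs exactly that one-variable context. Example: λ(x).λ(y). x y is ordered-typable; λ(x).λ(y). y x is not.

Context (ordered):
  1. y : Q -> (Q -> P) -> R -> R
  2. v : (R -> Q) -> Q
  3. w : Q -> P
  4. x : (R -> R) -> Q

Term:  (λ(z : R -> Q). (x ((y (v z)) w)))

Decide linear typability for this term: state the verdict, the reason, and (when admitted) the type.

yes — each of y, v, w, x, z used exactly once; term : (R -> Q) -> Q
counts: y: 1; v: 1; w: 1; x: 1; z (λ-bound): 1
left-to-right use order: x, y, v, z, w
typing: ✓ — (R -> Q) -> Q
across the five disciplines: ordered ✗, linear ✓, affine ✓, relevant ✓, unrestricted ✓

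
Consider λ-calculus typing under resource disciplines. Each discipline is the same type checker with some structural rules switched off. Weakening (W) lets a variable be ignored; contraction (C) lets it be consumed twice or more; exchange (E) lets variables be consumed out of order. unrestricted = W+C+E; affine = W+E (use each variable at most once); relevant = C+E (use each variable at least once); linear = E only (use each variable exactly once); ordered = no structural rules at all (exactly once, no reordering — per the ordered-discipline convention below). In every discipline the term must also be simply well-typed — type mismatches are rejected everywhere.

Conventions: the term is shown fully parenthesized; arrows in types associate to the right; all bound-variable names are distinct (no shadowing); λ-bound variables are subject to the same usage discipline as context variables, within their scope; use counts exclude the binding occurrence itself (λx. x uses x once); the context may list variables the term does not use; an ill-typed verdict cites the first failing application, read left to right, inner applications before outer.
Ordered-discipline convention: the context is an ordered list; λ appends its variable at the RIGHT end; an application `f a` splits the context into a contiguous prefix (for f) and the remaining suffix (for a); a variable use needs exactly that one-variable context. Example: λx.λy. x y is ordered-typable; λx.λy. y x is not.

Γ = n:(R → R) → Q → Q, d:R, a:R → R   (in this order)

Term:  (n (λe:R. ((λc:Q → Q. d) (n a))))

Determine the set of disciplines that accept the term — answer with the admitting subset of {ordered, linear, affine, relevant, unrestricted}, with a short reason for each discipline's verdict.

admitted in: unrestricted
variable uses: n ×2; d ×1; a ×1; e [bound] ×0; c [bound] ×0
left-to-right use order: n, d, n, a
typing: the term checks, with type Q → Q
ordered ✗ (needs contraction — n ×2; needs weakening: e, c unused)
linear ✗ (needs contraction — n ×2; needs weakening: e, c unused)
affine ✗ (needs contraction — n ×2)
relevant ✗ (needs weakening: e, c unused)
unrestricted ✓ (well-typed at Q → Q; no restrictions here)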